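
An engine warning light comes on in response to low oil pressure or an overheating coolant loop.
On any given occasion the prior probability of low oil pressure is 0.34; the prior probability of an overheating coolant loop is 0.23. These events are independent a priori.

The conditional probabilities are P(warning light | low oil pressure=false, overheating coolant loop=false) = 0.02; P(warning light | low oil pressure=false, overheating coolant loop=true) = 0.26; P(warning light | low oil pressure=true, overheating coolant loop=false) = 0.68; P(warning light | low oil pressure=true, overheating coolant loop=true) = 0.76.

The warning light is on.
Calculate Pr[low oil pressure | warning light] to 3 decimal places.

Pr[low oil pressure | warning light] ≈ 0.827

P(warning light) = 0.02×0.66×0.77 + 0.26×0.66×0.23 + 0.68×0.34×0.77 + 0.76×0.34×0.23 = 0.010164 + 0.039468 + 0.178024 + 0.059432 = 0.287088
Restricting to configurations with low oil pressure present: 0.178024 + 0.059432 = 0.237456.
So P(low oil pressure | warning light) = 0.237456/0.287088 ≈ 0.827.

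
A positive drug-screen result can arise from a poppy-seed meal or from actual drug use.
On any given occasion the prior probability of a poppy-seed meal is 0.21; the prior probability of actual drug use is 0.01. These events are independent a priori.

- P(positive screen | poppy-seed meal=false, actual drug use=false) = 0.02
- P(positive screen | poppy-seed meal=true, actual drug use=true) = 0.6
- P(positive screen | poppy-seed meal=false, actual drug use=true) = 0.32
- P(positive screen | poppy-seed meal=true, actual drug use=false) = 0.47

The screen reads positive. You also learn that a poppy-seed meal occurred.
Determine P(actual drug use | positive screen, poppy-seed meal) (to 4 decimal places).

P(actual drug use | positive screen, poppy-seed meal) ≈ 0.0127

P(positive screen | poppy-seed meal) = 0.47·0.99 + 0.6·0.01 = 0.465300 + 0.006000 = 0.471300
Restricting to configurations with actual drug use present: 0.6·0.01 = 0.006000.
So P(actual drug use | positive screen, poppy-seed meal) = 0.006000/0.471300 ≈ 0.0127.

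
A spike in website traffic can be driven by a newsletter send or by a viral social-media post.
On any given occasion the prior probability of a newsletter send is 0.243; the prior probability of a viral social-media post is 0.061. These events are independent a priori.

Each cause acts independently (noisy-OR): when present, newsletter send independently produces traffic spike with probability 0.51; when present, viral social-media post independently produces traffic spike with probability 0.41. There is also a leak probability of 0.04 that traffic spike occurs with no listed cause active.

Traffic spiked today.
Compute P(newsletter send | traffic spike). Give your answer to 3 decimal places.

P(newsletter send | traffic spike) ≈ 0.731

Under noisy-OR, P(traffic spike | causes) = 1 − (1−0.04)·∏(1−qᵢ) over the active causes.
For the numerator, keep only newsletter send=true terms: 0.120843 + 0.010709 = 0.131552
Normalizer over all consistent configurations: 0.04·0.757·0.939 + 0.4336·0.757·0.061 + 0.5296·0.243·0.939 + 0.722464·0.243·0.061 = 0.180007
P(newsletter send | traffic spike) = 0.131552/0.180007 ≈ 0.731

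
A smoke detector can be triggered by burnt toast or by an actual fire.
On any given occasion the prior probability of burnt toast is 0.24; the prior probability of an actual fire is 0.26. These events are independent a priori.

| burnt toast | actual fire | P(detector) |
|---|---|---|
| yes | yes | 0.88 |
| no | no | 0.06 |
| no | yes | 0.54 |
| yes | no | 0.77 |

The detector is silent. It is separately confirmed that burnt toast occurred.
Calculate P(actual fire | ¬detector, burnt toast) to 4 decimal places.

P(¬detector | burnt toast) = 0.23*0.74 + 0.12*0.26 = 0.170200 + 0.031200 = 0.201400
The actual fire-present share is 0.12*0.26 = 0.031200.
Hence the posterior is 0.031200/0.201400 ≈ 0.1549.

P(actual fire | ¬detector, burnt toast) ≈ 0.1549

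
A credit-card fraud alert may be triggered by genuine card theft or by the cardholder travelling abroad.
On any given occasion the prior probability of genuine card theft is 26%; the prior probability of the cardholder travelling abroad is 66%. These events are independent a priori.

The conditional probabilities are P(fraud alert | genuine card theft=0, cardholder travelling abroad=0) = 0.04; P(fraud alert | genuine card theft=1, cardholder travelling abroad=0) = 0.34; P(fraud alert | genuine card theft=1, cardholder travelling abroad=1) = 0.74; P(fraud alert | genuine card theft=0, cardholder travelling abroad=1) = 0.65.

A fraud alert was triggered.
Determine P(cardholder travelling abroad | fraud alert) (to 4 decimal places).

P(cardholder travelling abroad | fraud alert) ≈ 0.9172

P(fraud alert) = 0.04*0.74*0.34 + 0.65*0.74*0.66 + 0.34*0.26*0.34 + 0.74*0.26*0.66 = 0.010064 + 0.317460 + 0.030056 + 0.126984 = 0.484564
Restricting to configurations with cardholder travelling abroad present: 0.317460 + 0.126984 = 0.444444.
Hence the posterior is 0.444444/0.484564 ≈ 0.9172.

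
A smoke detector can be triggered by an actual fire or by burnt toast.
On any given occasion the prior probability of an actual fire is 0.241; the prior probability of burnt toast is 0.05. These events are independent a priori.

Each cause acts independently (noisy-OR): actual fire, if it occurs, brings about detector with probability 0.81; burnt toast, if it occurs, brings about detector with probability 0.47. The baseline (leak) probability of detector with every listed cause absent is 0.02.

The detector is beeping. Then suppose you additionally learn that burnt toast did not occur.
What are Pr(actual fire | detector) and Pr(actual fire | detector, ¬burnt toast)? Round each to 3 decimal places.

Pr(actual fire | detector) ≈ 0.858; Pr(actual fire | detector, ¬burnt toast) ≈ 0.928

Under noisy-OR, P(detector | causes) = 1 − (1−0.02)·∏(1−qᵢ) over the active causes.
P(detector) = 0.02*0.759*0.95 + 0.4806*0.759*0.05 + 0.8138*0.241*0.95 + 0.901314*0.241*0.05 = 0.014421 + 0.018239 + 0.186320 + 0.010861 = 0.229841
Of this, 0.197181 comes from 0.186320 + 0.010861 (the actual fire=true cases).
P(actual fire | detector) = 0.197181 / 0.229841 ≈ 0.858

Now condition on the additional information:
For the numerator, keep only actual fire=true terms: 0.8138×0.241 = 0.196126
The normalizing constant is 0.02×0.759 + 0.8138×0.241 = 0.211306
Posterior = 0.196126 / 0.211306 ≈ 0.928
With burnt toast excluded, actual fire must carry more of the explanatory weight for the detector.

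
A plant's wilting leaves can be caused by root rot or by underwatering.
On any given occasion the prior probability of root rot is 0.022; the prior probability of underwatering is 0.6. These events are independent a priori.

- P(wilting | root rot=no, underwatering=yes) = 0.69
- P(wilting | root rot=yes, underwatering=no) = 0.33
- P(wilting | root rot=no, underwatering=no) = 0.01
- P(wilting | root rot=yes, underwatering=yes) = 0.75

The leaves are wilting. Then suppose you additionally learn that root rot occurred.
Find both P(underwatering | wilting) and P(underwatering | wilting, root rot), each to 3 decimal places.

P(underwatering | wilting) ≈ 0.984; P(underwatering | wilting, root rot) ≈ 0.773

Numerator (weight on configurations with underwatering): 0.404892 + 0.009900 = 0.414792
Normalizer over all consistent configurations: 0.01×0.978×0.4 + 0.69×0.978×0.6 + 0.33×0.022×0.4 + 0.75×0.022×0.6 = 0.421608
P(underwatering | wilting) = 0.414792/0.421608 ≈ 0.984

With the extra evidence:
Weight on underwatering=true, given the evidence: 0.75·0.6 = 0.450000
Normalizer over all consistent configurations: 0.33·0.4 + 0.75·0.6 = 0.582000
P(underwatering | wilting, root rot) = 0.450000/0.582000 ≈ 0.773
Conditioning on root rot lowers the posterior on underwatering: the classic explaining-away effect in a common-effect structure.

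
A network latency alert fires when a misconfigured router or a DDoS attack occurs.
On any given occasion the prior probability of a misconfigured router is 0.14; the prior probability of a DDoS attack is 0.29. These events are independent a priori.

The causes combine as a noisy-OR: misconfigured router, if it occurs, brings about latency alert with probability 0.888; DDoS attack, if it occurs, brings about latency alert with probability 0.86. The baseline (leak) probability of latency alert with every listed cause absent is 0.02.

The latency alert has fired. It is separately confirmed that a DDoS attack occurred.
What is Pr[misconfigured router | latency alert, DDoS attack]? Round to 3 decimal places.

Under noisy-OR, P(latency alert | causes) = 1 − (1−0.02)·∏(1−qᵢ) over the active causes.
By total probability over both values of misconfigured router:
  P(latency alert | DDoS attack) = 0.8628·0.86 + 0.984634·0.14
        = 0.742008 + 0.137849 = 0.879857
Configurations with misconfigured router contribute 0.137849, so
  P(misconfigured router | latency alert, DDoS attack) = 0.137849 / 0.879857 ≈ 0.157

Pr[misconfigured router | latency alert, DDoS attack] ≈ 0.157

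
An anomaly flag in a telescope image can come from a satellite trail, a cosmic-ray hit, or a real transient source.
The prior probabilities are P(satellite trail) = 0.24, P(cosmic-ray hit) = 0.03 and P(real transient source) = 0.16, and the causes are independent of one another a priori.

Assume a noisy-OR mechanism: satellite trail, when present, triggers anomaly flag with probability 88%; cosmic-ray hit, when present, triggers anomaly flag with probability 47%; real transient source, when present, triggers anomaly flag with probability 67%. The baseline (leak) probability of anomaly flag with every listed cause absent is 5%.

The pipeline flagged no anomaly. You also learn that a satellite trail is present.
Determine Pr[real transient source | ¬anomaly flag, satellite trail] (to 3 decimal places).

Pr[real transient source | ¬anomaly flag, satellite trail] ≈ 0.059

Under noisy-OR, P(anomaly flag | causes) = 1 − (1−0.05)·∏(1−qᵢ) over the active causes.
Weight on real transient source=true, given the evidence: 0.005839 + 0.000096 = 0.005935
Denominator P(¬anomaly flag | satellite trail): 0.114*0.97*0.84 + 0.03762*0.97*0.16 + 0.06042*0.03*0.84 + 0.019939*0.03*0.16 = 0.100345
P(real transient source | ¬anomaly flag, satellite trail) = 0.005935/0.100345 ≈ 0.059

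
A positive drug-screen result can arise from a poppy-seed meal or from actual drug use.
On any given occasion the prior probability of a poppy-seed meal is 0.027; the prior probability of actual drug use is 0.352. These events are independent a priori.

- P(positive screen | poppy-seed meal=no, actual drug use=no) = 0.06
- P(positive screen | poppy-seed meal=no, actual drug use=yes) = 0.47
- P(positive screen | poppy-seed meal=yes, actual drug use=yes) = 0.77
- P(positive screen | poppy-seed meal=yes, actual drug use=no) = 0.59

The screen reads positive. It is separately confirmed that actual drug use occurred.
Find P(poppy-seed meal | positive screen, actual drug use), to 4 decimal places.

By total probability over both values of poppy-seed meal:
  P(positive screen | actual drug use) = 0.47·0.973 + 0.77·0.027
        = 0.457310 + 0.020790 = 0.478100
Configurations with poppy-seed meal contribute 0.020790, so
  P(poppy-seed meal | positive screen, actual drug use) = 0.020790 / 0.478100 ≈ 0.0435

P(poppy-seed meal | positive screen, actual drug use) ≈ 0.0435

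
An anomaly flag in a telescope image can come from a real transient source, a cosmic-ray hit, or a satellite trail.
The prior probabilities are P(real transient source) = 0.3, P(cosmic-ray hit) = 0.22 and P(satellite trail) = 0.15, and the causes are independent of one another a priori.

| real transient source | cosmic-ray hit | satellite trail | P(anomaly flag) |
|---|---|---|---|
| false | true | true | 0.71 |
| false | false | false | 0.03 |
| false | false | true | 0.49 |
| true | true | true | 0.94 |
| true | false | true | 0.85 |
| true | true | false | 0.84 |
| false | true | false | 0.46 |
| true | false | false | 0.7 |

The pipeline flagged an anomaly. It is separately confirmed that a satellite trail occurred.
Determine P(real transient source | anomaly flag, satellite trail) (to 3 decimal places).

P(real transient source | anomaly flag, satellite trail) ≈ 0.409

By total probability over the 4 (real transient source, cosmic-ray hit) configurations:
  P(anomaly flag | satellite trail) = 0.49·0.7·0.78 + 0.71·0.7·0.22 + 0.85·0.3·0.78 + 0.94·0.3·0.22
        = 0.267540 + 0.109340 + 0.198900 + 0.062040 = 0.637820
Configurations with real transient source contribute 0.260940, so
  P(real transient source | anomaly flag, satellite trail) = 0.260940 / 0.637820 ≈ 0.409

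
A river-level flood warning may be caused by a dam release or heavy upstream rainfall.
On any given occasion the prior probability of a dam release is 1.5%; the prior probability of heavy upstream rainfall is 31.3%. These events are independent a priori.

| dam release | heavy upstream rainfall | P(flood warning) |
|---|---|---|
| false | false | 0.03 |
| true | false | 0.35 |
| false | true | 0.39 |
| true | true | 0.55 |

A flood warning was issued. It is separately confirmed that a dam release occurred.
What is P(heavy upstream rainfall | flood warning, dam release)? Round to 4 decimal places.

P(flood warning | dam release) = 0.35×0.687 + 0.55×0.313 = 0.240450 + 0.172150 = 0.412600
Of this, 0.172150 comes from 0.55×0.313 (the heavy upstream rainfall=true cases).
Hence the posterior is 0.172150/0.412600 ≈ 0.4172.

P(heavy upstream rainfall | flood warning, dam release) ≈ 0.4172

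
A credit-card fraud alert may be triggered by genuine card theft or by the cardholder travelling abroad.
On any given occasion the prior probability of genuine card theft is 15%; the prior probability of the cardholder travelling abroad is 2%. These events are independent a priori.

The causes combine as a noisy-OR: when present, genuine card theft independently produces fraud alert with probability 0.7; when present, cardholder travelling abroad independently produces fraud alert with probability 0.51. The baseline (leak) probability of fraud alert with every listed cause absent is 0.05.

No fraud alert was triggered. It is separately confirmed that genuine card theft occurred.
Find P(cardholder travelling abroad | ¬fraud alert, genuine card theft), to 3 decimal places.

Under noisy-OR, P(fraud alert | causes) = 1 − (1−0.05)·∏(1−qᵢ) over the active causes.
Weight on cardholder travelling abroad=true, given the evidence: 0.13965*0.02 = 0.002793
The normalizing constant is 0.285*0.98 + 0.13965*0.02 = 0.282093
Posterior = 0.002793 / 0.282093 ≈ 0.010

P(cardholder travelling abroad | ¬fraud alert, genuine card theft) ≈ 0.010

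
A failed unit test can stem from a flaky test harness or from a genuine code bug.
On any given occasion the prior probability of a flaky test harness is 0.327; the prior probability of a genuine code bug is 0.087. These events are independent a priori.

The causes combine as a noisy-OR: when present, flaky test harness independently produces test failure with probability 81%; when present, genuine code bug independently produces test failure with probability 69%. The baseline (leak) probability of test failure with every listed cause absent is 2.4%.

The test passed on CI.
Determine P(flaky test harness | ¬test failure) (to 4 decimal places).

Under noisy-OR, P(test failure | causes) = 1 − (1−0.024)·∏(1−qᵢ) over the active causes.
P(¬test failure) = 0.976*0.673*0.913 + 0.30256*0.673*0.087 + 0.18544*0.327*0.913 + 0.057486*0.327*0.087 = 0.599702 + 0.017715 + 0.055363 + 0.001635 = 0.674415
The flaky test harness-present share is 0.055363 + 0.001635 = 0.056998.
So P(flaky test harness | ¬test failure) = 0.056998/0.674415 ≈ 0.0845.

P(flaky test harness | ¬test failure) ≈ 0.0845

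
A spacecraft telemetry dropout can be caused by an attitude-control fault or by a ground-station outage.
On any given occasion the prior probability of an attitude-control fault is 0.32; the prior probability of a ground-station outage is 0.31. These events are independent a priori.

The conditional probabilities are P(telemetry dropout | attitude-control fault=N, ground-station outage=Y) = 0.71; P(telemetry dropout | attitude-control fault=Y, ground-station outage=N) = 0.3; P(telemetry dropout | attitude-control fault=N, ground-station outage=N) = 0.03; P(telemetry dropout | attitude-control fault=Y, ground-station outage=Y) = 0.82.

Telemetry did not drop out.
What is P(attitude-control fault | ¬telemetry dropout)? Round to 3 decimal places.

Weight on attitude-control fault=true, given the evidence: 0.154560 + 0.017856 = 0.172416
Normalizer over all consistent configurations: 0.97*0.68*0.69 + 0.29*0.68*0.31 + 0.7*0.32*0.69 + 0.18*0.32*0.31 = 0.688672
Posterior = 0.172416 / 0.688672 ≈ 0.250

P(attitude-control fault | ¬telemetry dropout) ≈ 0.250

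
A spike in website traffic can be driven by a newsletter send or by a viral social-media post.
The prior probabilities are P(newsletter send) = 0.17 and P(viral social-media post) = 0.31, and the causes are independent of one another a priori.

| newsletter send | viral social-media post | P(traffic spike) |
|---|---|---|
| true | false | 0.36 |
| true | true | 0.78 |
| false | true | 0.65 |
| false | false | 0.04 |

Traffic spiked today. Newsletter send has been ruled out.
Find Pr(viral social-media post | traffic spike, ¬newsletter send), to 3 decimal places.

Pr(viral social-media post | traffic spike, ¬newsletter send) ≈ 0.880

For the numerator, keep only viral social-media post=true terms: 0.65*0.31 = 0.201500
Normalizer over all consistent configurations: 0.04*0.69 + 0.65*0.31 = 0.229100
P(viral social-media post | traffic spike, ¬newsletter send) = 0.201500/0.229100 ≈ 0.880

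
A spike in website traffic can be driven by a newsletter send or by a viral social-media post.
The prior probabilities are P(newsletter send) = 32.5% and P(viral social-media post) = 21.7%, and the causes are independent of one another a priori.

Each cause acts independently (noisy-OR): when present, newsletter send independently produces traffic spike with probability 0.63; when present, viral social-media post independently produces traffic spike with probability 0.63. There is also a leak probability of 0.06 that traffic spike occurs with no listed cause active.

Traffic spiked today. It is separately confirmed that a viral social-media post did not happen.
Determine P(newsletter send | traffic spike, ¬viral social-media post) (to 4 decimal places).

P(newsletter send | traffic spike, ¬viral social-media post) ≈ 0.8396

Under noisy-OR, P(traffic spike | causes) = 1 − (1−0.06)·∏(1−qᵢ) over the active causes.
Weight on newsletter send=true, given the evidence: 0.6522·0.325 = 0.211965
Denominator P(traffic spike | ¬viral social-media post): 0.06·0.675 + 0.6522·0.325 = 0.252465
P(newsletter send | traffic spike, ¬viral social-media post) = 0.211965/0.252465 ≈ 0.8396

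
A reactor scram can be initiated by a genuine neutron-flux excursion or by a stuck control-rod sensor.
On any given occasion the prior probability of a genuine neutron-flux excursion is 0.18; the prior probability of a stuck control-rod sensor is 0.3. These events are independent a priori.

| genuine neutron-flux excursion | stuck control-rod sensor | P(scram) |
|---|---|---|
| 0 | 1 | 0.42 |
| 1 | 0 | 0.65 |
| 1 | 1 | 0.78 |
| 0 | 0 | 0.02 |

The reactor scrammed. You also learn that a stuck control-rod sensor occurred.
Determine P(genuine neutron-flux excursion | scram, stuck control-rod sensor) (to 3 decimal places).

P(genuine neutron-flux excursion | scram, stuck control-rod sensor) ≈ 0.290

For the numerator, keep only genuine neutron-flux excursion=true terms: 0.78×0.18 = 0.140400
Normalizer over all consistent configurations: 0.42×0.82 + 0.78×0.18 = 0.484800
P(genuine neutron-flux excursion | scram, stuck control-rod sensor) = 0.140400/0.484800 ≈ 0.290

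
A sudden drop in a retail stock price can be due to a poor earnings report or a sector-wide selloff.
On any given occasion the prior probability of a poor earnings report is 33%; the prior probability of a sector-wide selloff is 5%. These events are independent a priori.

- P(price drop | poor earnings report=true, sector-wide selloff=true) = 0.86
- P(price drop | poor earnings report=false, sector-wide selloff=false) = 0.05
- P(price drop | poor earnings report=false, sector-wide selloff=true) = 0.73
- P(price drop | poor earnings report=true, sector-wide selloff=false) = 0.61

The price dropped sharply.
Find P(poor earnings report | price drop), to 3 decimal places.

P(price drop) = 0.05×0.67×0.95 + 0.73×0.67×0.05 + 0.61×0.33×0.95 + 0.86×0.33×0.05 = 0.031825 + 0.024455 + 0.191235 + 0.014190 = 0.261705
Restricting to configurations with poor earnings report present: 0.191235 + 0.014190 = 0.205425.
Hence the posterior is 0.205425/0.261705 ≈ 0.785.

P(poor earnings report | price drop) ≈ 0.785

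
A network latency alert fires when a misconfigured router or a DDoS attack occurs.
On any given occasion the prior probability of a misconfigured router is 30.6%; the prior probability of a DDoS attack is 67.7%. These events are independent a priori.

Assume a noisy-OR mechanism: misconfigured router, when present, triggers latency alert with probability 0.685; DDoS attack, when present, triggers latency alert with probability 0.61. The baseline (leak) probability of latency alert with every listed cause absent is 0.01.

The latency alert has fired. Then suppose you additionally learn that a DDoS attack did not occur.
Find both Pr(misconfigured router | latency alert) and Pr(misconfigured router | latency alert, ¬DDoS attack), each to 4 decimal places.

Pr(misconfigured router | latency alert) ≈ 0.4624; Pr(misconfigured router | latency alert, ¬DDoS attack) ≈ 0.9681

Under noisy-OR, P(latency alert | causes) = 1 − (1−0.01)·∏(1−qᵢ) over the active causes.
Weight on misconfigured router=true, given the evidence: 0.068015 + 0.181967 = 0.249982
The normalizing constant is 0.01×0.694×0.323 + 0.6139×0.694×0.677 + 0.68815×0.306×0.323 + 0.878378×0.306×0.677 = 0.540658
P(misconfigured router | latency alert) = 0.249982/0.540658 ≈ 0.4624

Now condition on the additional information:
Enumerate both values of misconfigured router and weight by the priors:
  P(latency alert | ¬DDoS attack) = 0.01*0.694 + 0.68815*0.306
        = 0.006940 + 0.210574 = 0.217514
The terms with misconfigured router present sum to 0.210574, so
  P(misconfigured router | latency alert, ¬DDoS attack) = 0.210574 / 0.217514 ≈ 0.9681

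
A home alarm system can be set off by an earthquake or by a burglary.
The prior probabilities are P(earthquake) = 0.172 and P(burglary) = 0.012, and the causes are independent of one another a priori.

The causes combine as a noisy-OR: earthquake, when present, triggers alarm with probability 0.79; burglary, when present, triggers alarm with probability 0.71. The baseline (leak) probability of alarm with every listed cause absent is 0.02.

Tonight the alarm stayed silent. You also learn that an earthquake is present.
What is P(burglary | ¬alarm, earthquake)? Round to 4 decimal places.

Under noisy-OR, P(alarm | causes) = 1 − (1−0.02)·∏(1−qᵢ) over the active causes.
P(¬alarm | earthquake) = 0.2058*0.988 + 0.059682*0.012 = 0.203330 + 0.000716 = 0.204046
Of this, 0.000716 comes from 0.059682*0.012 (the burglary=true cases).
P(burglary | ¬alarm, earthquake) = 0.000716 / 0.204046 ≈ 0.0035

P(burglary | ¬alarm, earthquake) ≈ 0.0035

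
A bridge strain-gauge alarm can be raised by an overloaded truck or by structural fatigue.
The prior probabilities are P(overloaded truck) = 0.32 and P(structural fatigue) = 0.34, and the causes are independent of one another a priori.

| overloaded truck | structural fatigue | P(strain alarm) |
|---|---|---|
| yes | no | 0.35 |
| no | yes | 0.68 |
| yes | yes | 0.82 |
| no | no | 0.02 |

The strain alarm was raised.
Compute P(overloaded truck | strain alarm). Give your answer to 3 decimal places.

P(overloaded truck | strain alarm) ≈ 0.495

P(strain alarm) = 0.02·0.68·0.66 + 0.68·0.68·0.34 + 0.35·0.32·0.66 + 0.82·0.32·0.34 = 0.008976 + 0.157216 + 0.073920 + 0.089216 = 0.329328
Restricting to configurations with overloaded truck present: 0.073920 + 0.089216 = 0.163136.
P(overloaded truck | strain alarm) = 0.163136 / 0.329328 ≈ 0.495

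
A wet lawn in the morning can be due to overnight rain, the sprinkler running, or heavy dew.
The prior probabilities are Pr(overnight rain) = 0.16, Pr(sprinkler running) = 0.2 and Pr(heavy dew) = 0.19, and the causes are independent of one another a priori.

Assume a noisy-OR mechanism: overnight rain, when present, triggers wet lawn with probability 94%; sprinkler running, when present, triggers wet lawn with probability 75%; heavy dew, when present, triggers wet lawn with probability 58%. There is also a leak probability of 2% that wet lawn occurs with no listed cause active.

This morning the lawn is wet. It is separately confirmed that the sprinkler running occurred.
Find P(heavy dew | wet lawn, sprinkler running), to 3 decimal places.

Under noisy-OR, P(wet lawn | causes) = 1 − (1−0.02)·∏(1−qᵢ) over the active causes.
Enumerate the 4 (overnight rain, heavy dew) configurations and weight by the priors:
  P(wet lawn | sprinkler running) = 0.755*0.84*0.81 + 0.8971*0.84*0.19 + 0.9853*0.16*0.81 + 0.993826*0.16*0.19
        = 0.513702 + 0.143177 + 0.127695 + 0.030212 = 0.814786
Keeping only the heavy dew-present terms gives 0.173389, so
  P(heavy dew | wet lawn, sprinkler running) = 0.173389 / 0.814786 ≈ 0.213

P(heavy dew | wet lawn, sprinkler running) ≈ 0.213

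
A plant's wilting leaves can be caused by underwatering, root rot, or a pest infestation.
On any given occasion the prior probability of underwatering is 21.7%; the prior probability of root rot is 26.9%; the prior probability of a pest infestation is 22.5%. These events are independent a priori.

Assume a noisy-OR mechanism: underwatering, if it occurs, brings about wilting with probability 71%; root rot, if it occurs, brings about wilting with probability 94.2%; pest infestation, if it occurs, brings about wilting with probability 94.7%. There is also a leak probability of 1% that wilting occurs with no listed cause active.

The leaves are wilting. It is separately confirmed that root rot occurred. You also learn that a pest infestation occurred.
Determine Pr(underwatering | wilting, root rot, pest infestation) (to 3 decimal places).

Pr(underwatering | wilting, root rot, pest infestation) ≈ 0.217

Under noisy-OR, P(wilting | causes) = 1 − (1−0.01)·∏(1−qᵢ) over the active causes.
For the numerator, keep only underwatering=true terms: 0.999117*0.217 = 0.216808
The normalizing constant is 0.996957*0.783 + 0.999117*0.217 = 0.997425
Posterior = 0.216808 / 0.997425 ≈ 0.217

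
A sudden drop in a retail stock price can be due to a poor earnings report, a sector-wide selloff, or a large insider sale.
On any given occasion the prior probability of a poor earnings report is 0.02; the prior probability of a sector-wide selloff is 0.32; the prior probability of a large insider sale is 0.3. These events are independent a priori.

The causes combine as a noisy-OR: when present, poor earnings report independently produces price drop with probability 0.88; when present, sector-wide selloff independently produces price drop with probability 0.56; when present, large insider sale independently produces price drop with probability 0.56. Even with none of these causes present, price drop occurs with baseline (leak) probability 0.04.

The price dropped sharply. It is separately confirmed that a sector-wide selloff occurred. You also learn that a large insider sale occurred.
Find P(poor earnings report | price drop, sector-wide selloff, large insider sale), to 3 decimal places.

Under noisy-OR, P(price drop | causes) = 1 − (1−0.04)·∏(1−qᵢ) over the active causes.
For the numerator, keep only poor earnings report=true terms: 0.977697·0.02 = 0.019554
Denominator P(price drop | sector-wide selloff, large insider sale): 0.814144·0.98 + 0.977697·0.02 = 0.817415
P(poor earnings report | price drop, sector-wide selloff, large insider sale) = 0.019554/0.817415 ≈ 0.024

P(poor earnings report | price drop, sector-wide selloff, large insider sale) ≈ 0.024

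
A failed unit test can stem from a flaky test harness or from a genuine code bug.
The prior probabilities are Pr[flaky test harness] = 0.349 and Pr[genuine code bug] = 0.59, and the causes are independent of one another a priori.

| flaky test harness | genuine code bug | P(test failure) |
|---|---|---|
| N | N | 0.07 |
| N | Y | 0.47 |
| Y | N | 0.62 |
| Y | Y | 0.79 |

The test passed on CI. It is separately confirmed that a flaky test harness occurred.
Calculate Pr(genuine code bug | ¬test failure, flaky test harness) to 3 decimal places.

By total probability over both values of genuine code bug:
  P(¬test failure | flaky test harness) = 0.38×0.41 + 0.21×0.59
        = 0.155800 + 0.123900 = 0.279700
Configurations with genuine code bug contribute 0.123900, so
  P(genuine code bug | ¬test failure, flaky test harness) = 0.123900 / 0.279700 ≈ 0.443

Pr(genuine code bug | ¬test failure, flaky test harness) ≈ 0.443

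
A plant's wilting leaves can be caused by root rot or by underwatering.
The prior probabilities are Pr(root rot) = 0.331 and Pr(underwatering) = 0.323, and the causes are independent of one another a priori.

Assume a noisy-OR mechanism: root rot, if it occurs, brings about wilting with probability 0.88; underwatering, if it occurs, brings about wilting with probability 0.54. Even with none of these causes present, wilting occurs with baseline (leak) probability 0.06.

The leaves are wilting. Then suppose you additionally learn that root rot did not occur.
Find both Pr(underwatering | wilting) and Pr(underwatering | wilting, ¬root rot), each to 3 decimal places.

Pr(underwatering | wilting) ≈ 0.498; Pr(underwatering | wilting, ¬root rot) ≈ 0.819

Under noisy-OR, P(wilting | causes) = 1 − (1−0.06)·∏(1−qᵢ) over the active causes.
Weight on underwatering=true, given the evidence: 0.122651 + 0.101365 = 0.224016
The normalizing constant is 0.06*0.669*0.677 + 0.5676*0.669*0.323 + 0.8872*0.331*0.677 + 0.948112*0.331*0.323 = 0.450001
P(underwatering | wilting) = 0.224016/0.450001 ≈ 0.498

With the extra evidence:
Enumerate both values of underwatering and weight by the priors:
  P(wilting | ¬root rot) = 0.06·0.677 + 0.5676·0.323
        = 0.040620 + 0.183335 = 0.223955
Keeping only the underwatering-present terms gives 0.183335, so
  P(underwatering | wilting, ¬root rot) = 0.183335 / 0.223955 ≈ 0.819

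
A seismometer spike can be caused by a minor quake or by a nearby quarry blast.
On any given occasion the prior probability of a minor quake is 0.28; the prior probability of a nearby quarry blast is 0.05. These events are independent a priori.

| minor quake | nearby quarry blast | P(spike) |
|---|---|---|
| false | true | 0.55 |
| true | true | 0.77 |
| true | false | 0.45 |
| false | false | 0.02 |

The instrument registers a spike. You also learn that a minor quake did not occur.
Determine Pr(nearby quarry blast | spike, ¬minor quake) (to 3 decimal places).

Sum P(spike|·) weighted by the priors over both values of nearby quarry blast:
  P(spike | ¬minor quake) = 0.02×0.95 + 0.55×0.05
        = 0.019000 + 0.027500 = 0.046500
Configurations with nearby quarry blast contribute 0.027500, so
  P(nearby quarry blast | spike, ¬minor quake) = 0.027500 / 0.046500 ≈ 0.591

Pr(nearby quarry blast | spike, ¬minor quake) ≈ 0.591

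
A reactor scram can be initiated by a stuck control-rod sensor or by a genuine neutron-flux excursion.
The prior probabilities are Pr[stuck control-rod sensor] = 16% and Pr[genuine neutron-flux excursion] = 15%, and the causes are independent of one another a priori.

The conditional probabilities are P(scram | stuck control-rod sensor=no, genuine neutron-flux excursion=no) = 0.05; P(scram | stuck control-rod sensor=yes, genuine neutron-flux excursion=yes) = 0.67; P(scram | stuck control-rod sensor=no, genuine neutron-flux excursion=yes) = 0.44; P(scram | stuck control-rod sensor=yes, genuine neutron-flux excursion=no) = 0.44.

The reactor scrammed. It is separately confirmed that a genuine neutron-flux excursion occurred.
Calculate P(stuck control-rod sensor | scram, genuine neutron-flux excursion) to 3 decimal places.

P(scram | genuine neutron-flux excursion) = 0.44·0.84 + 0.67·0.16 = 0.369600 + 0.107200 = 0.476800
Of this, 0.107200 comes from 0.67·0.16 (the stuck control-rod sensor=true cases).
So P(stuck control-rod sensor | scram, genuine neutron-flux excursion) = 0.107200/0.476800 ≈ 0.225.

P(stuck control-rod sensor | scram, genuine neutron-flux excursion) ≈ 0.225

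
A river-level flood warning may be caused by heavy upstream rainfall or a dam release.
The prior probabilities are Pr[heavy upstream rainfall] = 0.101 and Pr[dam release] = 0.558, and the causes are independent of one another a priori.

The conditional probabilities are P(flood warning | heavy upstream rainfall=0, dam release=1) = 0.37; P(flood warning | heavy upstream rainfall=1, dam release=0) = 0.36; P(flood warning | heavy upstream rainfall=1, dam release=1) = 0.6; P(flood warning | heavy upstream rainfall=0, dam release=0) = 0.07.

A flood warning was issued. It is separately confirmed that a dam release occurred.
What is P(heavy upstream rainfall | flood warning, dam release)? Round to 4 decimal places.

P(heavy upstream rainfall | flood warning, dam release) ≈ 0.1541

P(flood warning | dam release) = 0.37·0.899 + 0.6·0.101 = 0.332630 + 0.060600 = 0.393230
Of this, 0.060600 comes from 0.6·0.101 (the heavy upstream rainfall=true cases).
Hence the posterior is 0.060600/0.393230 ≈ 0.1541.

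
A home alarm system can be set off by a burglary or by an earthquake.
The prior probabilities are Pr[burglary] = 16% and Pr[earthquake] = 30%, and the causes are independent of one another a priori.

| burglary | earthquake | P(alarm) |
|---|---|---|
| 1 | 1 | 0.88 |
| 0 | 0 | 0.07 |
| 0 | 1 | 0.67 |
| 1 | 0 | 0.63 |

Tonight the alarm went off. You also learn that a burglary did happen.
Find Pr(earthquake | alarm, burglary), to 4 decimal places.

P(alarm | burglary) = 0.63×0.7 + 0.88×0.3 = 0.441000 + 0.264000 = 0.705000
Restricting to configurations with earthquake present: 0.88×0.3 = 0.264000.
P(earthquake | alarm, burglary) = 0.264000 / 0.705000 ≈ 0.3745

Pr(earthquake | alarm, burglary) ≈ 0.3745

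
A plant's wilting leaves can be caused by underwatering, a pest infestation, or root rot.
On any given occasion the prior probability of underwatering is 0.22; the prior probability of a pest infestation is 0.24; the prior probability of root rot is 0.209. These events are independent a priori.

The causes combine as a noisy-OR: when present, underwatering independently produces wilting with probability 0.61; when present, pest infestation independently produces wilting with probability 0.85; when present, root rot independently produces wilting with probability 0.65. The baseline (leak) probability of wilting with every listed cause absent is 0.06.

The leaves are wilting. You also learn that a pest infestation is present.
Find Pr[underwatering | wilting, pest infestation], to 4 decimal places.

Under noisy-OR, P(wilting | causes) = 1 − (1−0.06)·∏(1−qᵢ) over the active causes.
Weight on underwatering=true, given the evidence: 0.164451 + 0.045095 = 0.209546
The normalizing constant is 0.859×0.78×0.791 + 0.95065×0.78×0.209 + 0.94501×0.22×0.791 + 0.980754×0.22×0.209 = 0.894507
Posterior = 0.209546 / 0.894507 ≈ 0.2343

Pr[underwatering | wilting, pest infestation] ≈ 0.2343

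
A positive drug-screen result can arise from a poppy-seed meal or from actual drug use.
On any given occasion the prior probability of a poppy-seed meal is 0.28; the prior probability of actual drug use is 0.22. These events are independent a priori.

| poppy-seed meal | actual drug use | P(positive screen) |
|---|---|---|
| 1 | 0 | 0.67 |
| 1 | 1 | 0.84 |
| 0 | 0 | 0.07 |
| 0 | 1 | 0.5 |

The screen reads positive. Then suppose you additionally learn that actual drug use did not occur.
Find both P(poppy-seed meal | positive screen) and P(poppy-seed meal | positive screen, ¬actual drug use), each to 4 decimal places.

P(poppy-seed meal | positive screen) ≈ 0.6257; P(poppy-seed meal | positive screen, ¬actual drug use) ≈ 0.7882

P(positive screen) = 0.07·0.72·0.78 + 0.5·0.72·0.22 + 0.67·0.28·0.78 + 0.84·0.28·0.22 = 0.039312 + 0.079200 + 0.146328 + 0.051744 = 0.316584
Of this, 0.198072 comes from 0.146328 + 0.051744 (the poppy-seed meal=true cases).
P(poppy-seed meal | positive screen) = 0.198072 / 0.316584 ≈ 0.6257

Now also conditioning on actual drug use≠true:
P(positive screen | ¬actual drug use) = 0.07·0.72 + 0.67·0.28 = 0.050400 + 0.187600 = 0.238000
Restricting to configurations with poppy-seed meal present: 0.67·0.28 = 0.187600.
Hence the posterior is 0.187600/0.238000 ≈ 0.7882.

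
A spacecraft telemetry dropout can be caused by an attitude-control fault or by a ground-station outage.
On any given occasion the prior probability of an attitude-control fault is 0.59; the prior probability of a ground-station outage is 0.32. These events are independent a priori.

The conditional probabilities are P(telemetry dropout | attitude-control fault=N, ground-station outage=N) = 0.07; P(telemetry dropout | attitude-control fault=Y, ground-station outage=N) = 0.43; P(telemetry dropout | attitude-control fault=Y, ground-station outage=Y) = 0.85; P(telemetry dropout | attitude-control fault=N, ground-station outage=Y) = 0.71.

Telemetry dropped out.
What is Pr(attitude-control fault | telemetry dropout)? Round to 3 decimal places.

Pr(attitude-control fault | telemetry dropout) ≈ 0.747

Sum P(telemetry dropout|·) weighted by the priors over the 4 (attitude-control fault, ground-station outage) configurations:
  P(telemetry dropout) = 0.07·0.41·0.68 + 0.71·0.41·0.32 + 0.43·0.59·0.68 + 0.85·0.59·0.32
        = 0.019516 + 0.093152 + 0.172516 + 0.160480 = 0.445664
The terms with attitude-control fault present sum to 0.332996, so
  P(attitude-control fault | telemetry dropout) = 0.332996 / 0.445664 ≈ 0.747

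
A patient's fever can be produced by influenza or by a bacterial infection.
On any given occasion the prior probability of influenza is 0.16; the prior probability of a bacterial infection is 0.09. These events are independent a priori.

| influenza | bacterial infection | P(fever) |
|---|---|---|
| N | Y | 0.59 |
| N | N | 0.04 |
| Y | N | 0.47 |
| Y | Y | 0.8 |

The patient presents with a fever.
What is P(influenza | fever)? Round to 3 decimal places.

For the numerator, keep only influenza=true terms: 0.068432 + 0.011520 = 0.079952
Denominator P(fever): 0.04*0.84*0.91 + 0.59*0.84*0.09 + 0.47*0.16*0.91 + 0.8*0.16*0.09 = 0.155132
P(influenza | fever) = 0.079952/0.155132 ≈ 0.515

P(influenza | fever) ≈ 0.515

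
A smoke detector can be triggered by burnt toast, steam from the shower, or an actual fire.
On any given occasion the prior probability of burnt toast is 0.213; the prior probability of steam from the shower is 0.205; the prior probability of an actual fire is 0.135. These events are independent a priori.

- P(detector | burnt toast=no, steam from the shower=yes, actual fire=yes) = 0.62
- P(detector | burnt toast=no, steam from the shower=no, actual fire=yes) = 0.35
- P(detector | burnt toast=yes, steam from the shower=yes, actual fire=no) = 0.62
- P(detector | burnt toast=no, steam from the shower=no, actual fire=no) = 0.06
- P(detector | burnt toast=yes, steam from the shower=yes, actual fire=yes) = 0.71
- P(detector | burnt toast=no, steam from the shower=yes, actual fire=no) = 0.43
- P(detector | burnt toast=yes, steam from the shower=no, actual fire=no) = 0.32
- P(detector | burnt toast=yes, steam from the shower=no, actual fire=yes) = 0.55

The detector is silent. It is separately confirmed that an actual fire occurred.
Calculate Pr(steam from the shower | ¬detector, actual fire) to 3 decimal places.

Pr(steam from the shower | ¬detector, actual fire) ≈ 0.133

P(¬detector | actual fire) = 0.65×0.787×0.795 + 0.38×0.787×0.205 + 0.45×0.213×0.795 + 0.29×0.213×0.205 = 0.406682 + 0.061307 + 0.076201 + 0.012663 = 0.556853
Restricting to configurations with steam from the shower present: 0.061307 + 0.012663 = 0.073970.
P(steam from the shower | ¬detector, actual fire) = 0.073970 / 0.556853 ≈ 0.133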